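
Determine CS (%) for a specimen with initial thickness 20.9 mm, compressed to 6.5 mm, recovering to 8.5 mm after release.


CS = (t0 - recovered) / (t0 - ts) * 100
= (20.9 - 8.5) / (20.9 - 6.5) * 100
= 12.4 / 14.4 * 100
= 86.1%

86.1%


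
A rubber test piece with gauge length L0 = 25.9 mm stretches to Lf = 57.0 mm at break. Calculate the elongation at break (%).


Elongation = (Lf - L0) / L0 * 100
= (57.0 - 25.9) / 25.9 * 100
= 31.1 / 25.9 * 100
= 120.1%

120.1%


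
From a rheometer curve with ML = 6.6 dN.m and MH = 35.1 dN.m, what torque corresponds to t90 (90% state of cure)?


M90 = ML + 0.9 * (MH - ML)
M90 = 6.6 + 0.9 * (35.1 - 6.6)
M90 = 6.6 + 0.9 * 28.5
M90 = 32.25 dN.m

32.25 dN.m


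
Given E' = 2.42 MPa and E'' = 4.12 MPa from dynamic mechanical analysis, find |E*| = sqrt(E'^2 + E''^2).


|E*| = sqrt(E'^2 + E''^2)
= sqrt(2.42^2 + 4.12^2)
= sqrt(5.8564 + 16.9744)
= 4.778 MPa

4.778 MPa


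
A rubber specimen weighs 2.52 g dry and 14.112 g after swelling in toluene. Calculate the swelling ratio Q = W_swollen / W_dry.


Q = W_swollen / W_dry
Q = 14.112 / 2.52
Q = 5.6

Q = 5.6


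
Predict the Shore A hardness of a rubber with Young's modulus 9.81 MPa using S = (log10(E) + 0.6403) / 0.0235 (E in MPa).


log10(E) = 0.0235*S - 0.6403  =>  S = (log10(E) + 0.6403) / 0.0235
log10(9.81) = 0.991669
S = (0.991669 + 0.6403) / 0.0235 = 1.631969 / 0.0235
S = 69.4

Shore A = 69.4


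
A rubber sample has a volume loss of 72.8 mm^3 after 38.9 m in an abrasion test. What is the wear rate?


Rate = volume_loss / distance
= 72.8 / 38.9
= 1.871 mm^3/m

1.871 mm^3/m


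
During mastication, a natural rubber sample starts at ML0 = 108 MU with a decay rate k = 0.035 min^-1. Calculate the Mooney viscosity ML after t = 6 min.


ML = ML0 * exp(-k * t)
ML = 108 * exp(-0.035 * 6)
ML = 108 * 0.8106
ML = 87.54 MU

87.54 MU


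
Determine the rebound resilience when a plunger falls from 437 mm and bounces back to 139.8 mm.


Resilience = h_rebound / h_drop * 100
= 139.8 / 437 * 100
= 32.0%

32.0%


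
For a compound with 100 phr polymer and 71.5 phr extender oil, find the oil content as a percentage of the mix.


Oil % = oil / (100 + oil) * 100
= 71.5 / (100 + 71.5) * 100
= 71.5 / 171.5 * 100
= 41.69%

41.69%


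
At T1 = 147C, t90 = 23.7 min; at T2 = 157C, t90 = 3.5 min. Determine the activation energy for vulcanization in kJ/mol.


T1 = 420.15 K, T2 = 430.15 K
1/T1 - 1/T2 = 5.5332e-05
ln(t1/t2) = ln(23.7/3.5) = 1.9127
Ea = 8.314 * 1.9127 / 5.5332e-05 = 287398.1154 J/mol
Ea = 287.4 kJ/mol

287.4 kJ/mol


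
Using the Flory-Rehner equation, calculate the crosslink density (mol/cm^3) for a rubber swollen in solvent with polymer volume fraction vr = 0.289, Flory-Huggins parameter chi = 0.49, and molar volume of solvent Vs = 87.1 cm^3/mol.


ln(1 - vr) = ln(1 - 0.289) = -0.3411
Numerator = -((-0.3411) + 0.289 + 0.49 * 0.289^2) = 0.0112
Denominator = 87.1 * (0.289^(1/3) - 0.289/2) = 45.0001
nu = 0.0112 / 45.0001 = 2.4795e-04 mol/cm^3

2.4795e-04 mol/cm^3


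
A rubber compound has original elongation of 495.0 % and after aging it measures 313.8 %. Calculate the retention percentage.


Retention = aged / original * 100
= 313.8 / 495.0 * 100
= 63.4%

63.4%


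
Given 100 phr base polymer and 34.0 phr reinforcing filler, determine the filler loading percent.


Filler % = filler / (rubber + filler) * 100
= 34.0 / (100 + 34.0) * 100
= 34.0 / 134.0 * 100
= 25.37%

25.37%


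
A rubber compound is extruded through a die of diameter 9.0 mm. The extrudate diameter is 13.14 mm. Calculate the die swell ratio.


Die swell ratio = D_extrudate / D_die
= 13.14 / 9.0
= 1.46

Die swell = 1.46


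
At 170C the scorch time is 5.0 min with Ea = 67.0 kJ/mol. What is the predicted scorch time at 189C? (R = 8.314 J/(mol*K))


Convert temperatures: T1 = 170 + 273.15 = 443.15 K, T2 = 189 + 273.15 = 462.15 K
ts2_new = 5.0 * exp(67000 / 8.314 * (1/462.15 - 1/443.15))
1/T2 - 1/T1 = -9.2773e-05
ts2_new = 2.37 min

2.37 min


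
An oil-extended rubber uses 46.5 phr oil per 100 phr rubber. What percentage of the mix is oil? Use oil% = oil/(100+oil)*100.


Oil % = oil / (100 + oil) * 100
= 46.5 / (100 + 46.5) * 100
= 46.5 / 146.5 * 100
= 31.74%

31.74%


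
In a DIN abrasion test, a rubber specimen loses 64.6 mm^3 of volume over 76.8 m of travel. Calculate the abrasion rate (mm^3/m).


Rate = volume_loss / distance
= 64.6 / 76.8
= 0.841 mm^3/m

0.841 mm^3/m


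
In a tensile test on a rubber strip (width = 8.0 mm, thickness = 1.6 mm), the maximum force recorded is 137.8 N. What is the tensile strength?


Area = width * thickness = 8.0 * 1.6 = 12.8 mm^2
TS = force / area = 137.8 / 12.8 = 10.77 MPa

10.77 MPa


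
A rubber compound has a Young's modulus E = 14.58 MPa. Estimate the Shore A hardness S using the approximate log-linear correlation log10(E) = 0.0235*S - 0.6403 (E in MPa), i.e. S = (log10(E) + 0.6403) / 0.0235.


log10(E) = 0.0235*S - 0.6403  =>  S = (log10(E) + 0.6403) / 0.0235
log10(14.58) = 1.163758
S = (1.163758 + 0.6403) / 0.0235 = 1.804058 / 0.0235
S = 76.8

Shore A = 76.8


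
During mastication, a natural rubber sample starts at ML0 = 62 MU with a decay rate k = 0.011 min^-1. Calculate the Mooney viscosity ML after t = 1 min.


ML = ML0 * exp(-k * t)
ML = 62 * exp(-0.011 * 1)
ML = 62 * 0.9891
ML = 61.32 MU

61.32 MU


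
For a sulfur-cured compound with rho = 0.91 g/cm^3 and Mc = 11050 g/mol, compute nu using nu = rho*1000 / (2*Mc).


nu = rho * 1000 / (2 * Mc)
nu = 0.91 * 1000 / (2 * 11050)
nu = 910.0 / 22100
nu = 0.0412 mol/L

0.0412 mol/L


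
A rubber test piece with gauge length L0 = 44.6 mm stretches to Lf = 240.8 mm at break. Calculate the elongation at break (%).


Elongation = (Lf - L0) / L0 * 100
= (240.8 - 44.6) / 44.6 * 100
= 196.2 / 44.6 * 100
= 439.9%

439.9%


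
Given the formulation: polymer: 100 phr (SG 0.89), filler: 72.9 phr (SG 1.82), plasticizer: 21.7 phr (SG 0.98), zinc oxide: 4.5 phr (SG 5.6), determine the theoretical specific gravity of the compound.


Sum of weights = 199.1
Volume contributions:
  polymer: 100/0.89 = 112.3596
  filler: 72.9/1.82 = 40.0549
  plasticizer: 21.7/0.98 = 22.1429
  zinc oxide: 4.5/5.6 = 0.8036
Sum of volumes = 175.3609
SG = 199.1 / 175.3609 = 1.135

SG = 1.135


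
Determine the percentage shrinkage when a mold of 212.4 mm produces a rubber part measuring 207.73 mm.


Shrinkage = (mold - part) / mold * 100
= (212.4 - 207.73) / 212.4 * 100
= 4.67 / 212.4 * 100
= 2.2%

2.2%


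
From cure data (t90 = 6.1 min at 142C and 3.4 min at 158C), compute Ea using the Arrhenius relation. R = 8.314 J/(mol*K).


T1 = 415.15 K, T2 = 431.15 K
1/T1 - 1/T2 = 8.9390e-05
ln(t1/t2) = ln(6.1/3.4) = 0.5845
Ea = 8.314 * 0.5845 / 8.9390e-05 = 54364.8128 J/mol
Ea = 54.36 kJ/mol

54.36 kJ/mol


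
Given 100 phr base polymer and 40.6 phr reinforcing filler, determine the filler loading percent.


Filler % = filler / (rubber + filler) * 100
= 40.6 / (100 + 40.6) * 100
= 40.6 / 140.6 * 100
= 28.88%

28.88%


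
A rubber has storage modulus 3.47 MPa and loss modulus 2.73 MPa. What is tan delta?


tan delta = E'' / E'
= 2.73 / 3.47
= 0.7867

tan delta = 0.7867


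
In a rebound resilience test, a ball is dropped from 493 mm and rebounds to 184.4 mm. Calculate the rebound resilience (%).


Resilience = h_rebound / h_drop * 100
= 184.4 / 493 * 100
= 37.4%

37.4%


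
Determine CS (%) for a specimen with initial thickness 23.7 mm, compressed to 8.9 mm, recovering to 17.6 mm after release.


CS = (t0 - recovered) / (t0 - ts) * 100
= (23.7 - 17.6) / (23.7 - 8.9) * 100
= 6.1 / 14.8 * 100
= 41.2%

41.2%


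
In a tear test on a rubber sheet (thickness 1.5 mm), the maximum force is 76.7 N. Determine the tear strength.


Tear strength = force / thickness
= 76.7 / 1.5
= 51.13 N/mm

51.13 N/mm


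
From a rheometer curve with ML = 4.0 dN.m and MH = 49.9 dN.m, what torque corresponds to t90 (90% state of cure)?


M90 = ML + 0.9 * (MH - ML)
M90 = 4.0 + 0.9 * (49.9 - 4.0)
M90 = 4.0 + 0.9 * 45.9
M90 = 45.31 dN.m

45.31 dN.m


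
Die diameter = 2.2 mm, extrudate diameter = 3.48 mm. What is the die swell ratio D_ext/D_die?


Die swell ratio = D_extrudate / D_die
= 3.48 / 2.2
= 1.582

Die swell = 1.582


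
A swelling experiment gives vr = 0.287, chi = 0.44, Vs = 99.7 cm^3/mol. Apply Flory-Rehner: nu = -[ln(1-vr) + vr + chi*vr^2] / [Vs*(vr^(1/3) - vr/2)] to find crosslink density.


ln(1 - vr) = ln(1 - 0.287) = -0.3383
Numerator = -((-0.3383) + 0.287 + 0.44 * 0.287^2) = 0.0150
Denominator = 99.7 * (0.287^(1/3) - 0.287/2) = 51.4572
nu = 0.0150 / 51.4572 = 2.9212e-04 mol/cm^3

2.9212e-04 mol/cm^3


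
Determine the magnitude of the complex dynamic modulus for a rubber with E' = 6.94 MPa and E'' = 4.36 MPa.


|E*| = sqrt(E'^2 + E''^2)
= sqrt(6.94^2 + 4.36^2)
= sqrt(48.1636 + 19.0096)
= 8.196 MPa

8.196 MPa


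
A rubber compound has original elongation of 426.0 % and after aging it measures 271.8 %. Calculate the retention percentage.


Retention = aged / original * 100
= 271.8 / 426.0 * 100
= 63.8%

63.8%


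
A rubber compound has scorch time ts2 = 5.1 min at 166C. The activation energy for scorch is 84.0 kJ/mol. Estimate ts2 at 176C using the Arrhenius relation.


Convert temperatures: T1 = 166 + 273.15 = 439.15 K, T2 = 176 + 273.15 = 449.15 K
ts2_new = 5.1 * exp(84000 / 8.314 * (1/449.15 - 1/439.15))
1/T2 - 1/T1 = -5.0699e-05
ts2_new = 3.06 min

3.06 min


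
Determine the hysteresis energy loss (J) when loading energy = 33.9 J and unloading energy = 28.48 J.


Hysteresis loss = loading - unloading
= 33.9 - 28.48
= 5.42 J

5.42 J


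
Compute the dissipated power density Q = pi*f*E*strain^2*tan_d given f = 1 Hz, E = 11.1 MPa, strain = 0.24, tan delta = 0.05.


Q = pi * f * E * strain^2 * tan_d
= pi * 1 * 11.1 * 0.24^2 * 0.05
= pi * 1 * 11.1 * 0.0576 * 0.05
= 0.1004

Q = 0.1004


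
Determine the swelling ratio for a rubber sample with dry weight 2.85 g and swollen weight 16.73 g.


Q = W_swollen / W_dry
Q = 16.73 / 2.85
Q = 5.87

Q = 5.87


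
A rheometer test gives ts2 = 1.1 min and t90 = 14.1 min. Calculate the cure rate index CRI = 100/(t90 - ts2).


CRI = 100 / (t90 - ts2)
= 100 / (14.1 - 1.1)
= 100 / 13.0
= 7.69 min^-1

7.69 min^-1


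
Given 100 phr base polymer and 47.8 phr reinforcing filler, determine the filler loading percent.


Filler % = filler / (rubber + filler) * 100
= 47.8 / (100 + 47.8) * 100
= 47.8 / 147.8 * 100
= 32.34%

32.34%


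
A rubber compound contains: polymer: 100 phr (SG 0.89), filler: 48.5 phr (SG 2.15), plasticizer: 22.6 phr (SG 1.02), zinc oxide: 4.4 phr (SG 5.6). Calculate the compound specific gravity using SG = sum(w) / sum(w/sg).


Sum of weights = 175.5
Volume contributions:
  polymer: 100/0.89 = 112.3596
  filler: 48.5/2.15 = 22.5581
  plasticizer: 22.6/1.02 = 22.1569
  zinc oxide: 4.4/5.6 = 0.7857
Sum of volumes = 157.8603
SG = 175.5 / 157.8603 = 1.112

SG = 1.112


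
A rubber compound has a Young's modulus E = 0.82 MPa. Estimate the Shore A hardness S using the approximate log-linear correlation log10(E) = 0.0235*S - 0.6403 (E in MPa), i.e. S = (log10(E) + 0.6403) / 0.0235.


log10(E) = 0.0235*S - 0.6403  =>  S = (log10(E) + 0.6403) / 0.0235
log10(0.82) = -0.086186
S = (-0.086186 + 0.6403) / 0.0235 = 0.554114 / 0.0235
S = 23.6

Shore A = 23.6


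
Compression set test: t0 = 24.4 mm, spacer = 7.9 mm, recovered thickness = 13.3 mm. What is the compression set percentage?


CS = (t0 - recovered) / (t0 - ts) * 100
= (24.4 - 13.3) / (24.4 - 7.9) * 100
= 11.1 / 16.5 * 100
= 67.3%

67.3%


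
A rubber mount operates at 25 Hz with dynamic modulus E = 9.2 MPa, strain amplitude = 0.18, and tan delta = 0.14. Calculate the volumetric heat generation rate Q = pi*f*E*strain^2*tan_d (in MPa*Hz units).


Q = pi * f * E * strain^2 * tan_d
= pi * 25 * 9.2 * 0.18^2 * 0.14
= pi * 25 * 9.2 * 0.0324 * 0.14
= 3.2776

Q = 3.2776


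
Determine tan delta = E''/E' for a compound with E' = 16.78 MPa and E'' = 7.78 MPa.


tan delta = E'' / E'
= 7.78 / 16.78
= 0.4636

tan delta = 0.4636


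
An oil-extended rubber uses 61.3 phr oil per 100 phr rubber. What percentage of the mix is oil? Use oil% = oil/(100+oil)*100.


Oil % = oil / (100 + oil) * 100
= 61.3 / (100 + 61.3) * 100
= 61.3 / 161.3 * 100
= 38.0%

38.0%


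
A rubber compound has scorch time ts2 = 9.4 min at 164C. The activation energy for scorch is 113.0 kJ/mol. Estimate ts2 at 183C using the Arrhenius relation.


Convert temperatures: T1 = 164 + 273.15 = 437.15 K, T2 = 183 + 273.15 = 456.15 K
ts2_new = 9.4 * exp(113000 / 8.314 * (1/456.15 - 1/437.15))
1/T2 - 1/T1 = -9.5283e-05
ts2_new = 2.57 min

2.57 min


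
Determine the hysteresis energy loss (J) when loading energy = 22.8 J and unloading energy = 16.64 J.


Hysteresis loss = loading - unloading
= 22.8 - 16.64
= 6.16 J

6.16 J


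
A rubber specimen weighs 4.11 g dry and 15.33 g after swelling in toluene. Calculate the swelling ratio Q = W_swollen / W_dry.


Q = W_swollen / W_dry
Q = 15.33 / 4.11
Q = 3.73

Q = 3.73


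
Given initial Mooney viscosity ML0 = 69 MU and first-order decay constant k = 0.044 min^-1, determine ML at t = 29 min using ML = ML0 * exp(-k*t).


ML = ML0 * exp(-k * t)
ML = 69 * exp(-0.044 * 29)
ML = 69 * 0.2792
ML = 19.26 MU

19.26 MU


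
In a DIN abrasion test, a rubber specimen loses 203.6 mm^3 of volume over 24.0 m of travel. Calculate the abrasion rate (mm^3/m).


Rate = volume_loss / distance
= 203.6 / 24.0
= 8.483 mm^3/m

8.483 mm^3/m


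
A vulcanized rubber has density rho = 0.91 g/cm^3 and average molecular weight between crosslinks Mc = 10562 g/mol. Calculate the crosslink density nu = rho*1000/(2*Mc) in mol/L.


nu = rho * 1000 / (2 * Mc)
nu = 0.91 * 1000 / (2 * 10562)
nu = 910.0 / 21124
nu = 0.0431 mol/L

0.0431 mol/L


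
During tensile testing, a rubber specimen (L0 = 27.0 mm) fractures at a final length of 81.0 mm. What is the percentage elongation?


Elongation = (Lf - L0) / L0 * 100
= (81.0 - 27.0) / 27.0 * 100
= 54.0 / 27.0 * 100
= 200.0%

200.0%


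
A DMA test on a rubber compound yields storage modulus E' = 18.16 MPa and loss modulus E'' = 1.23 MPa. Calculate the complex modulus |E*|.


|E*| = sqrt(E'^2 + E''^2)
= sqrt(18.16^2 + 1.23^2)
= sqrt(329.7856 + 1.5129)
= 18.202 MPa

18.202 MPa


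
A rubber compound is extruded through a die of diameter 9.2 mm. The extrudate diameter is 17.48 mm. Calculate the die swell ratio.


Die swell ratio = D_extrudate / D_die
= 17.48 / 9.2
= 1.9

Die swell = 1.9


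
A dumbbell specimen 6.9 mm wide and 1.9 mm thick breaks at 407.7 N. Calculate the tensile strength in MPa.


Area = width * thickness = 6.9 * 1.9 = 13.11 mm^2
TS = force / area = 407.7 / 13.11 = 31.1 MPa

31.1 MPa


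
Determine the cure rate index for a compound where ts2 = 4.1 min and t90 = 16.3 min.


CRI = 100 / (t90 - ts2)
= 100 / (16.3 - 4.1)
= 100 / 12.2
= 8.2 min^-1

8.2 min^-1


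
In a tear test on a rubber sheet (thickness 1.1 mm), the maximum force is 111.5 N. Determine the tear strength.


Tear strength = force / thickness
= 111.5 / 1.1
= 101.36 N/mm

101.36 N/mm


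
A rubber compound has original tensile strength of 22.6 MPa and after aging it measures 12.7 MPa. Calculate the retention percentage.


Retention = aged / original * 100
= 12.7 / 22.6 * 100
= 56.2%

56.2%


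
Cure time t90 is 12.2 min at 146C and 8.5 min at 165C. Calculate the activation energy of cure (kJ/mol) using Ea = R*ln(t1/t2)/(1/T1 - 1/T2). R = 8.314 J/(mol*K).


T1 = 419.15 K, T2 = 438.15 K
1/T1 - 1/T2 = 1.0346e-04
ln(t1/t2) = ln(12.2/8.5) = 0.3614
Ea = 8.314 * 0.3614 / 1.0346e-04 = 29040.2631 J/mol
Ea = 29.04 kJ/mol

29.04 kJ/mol


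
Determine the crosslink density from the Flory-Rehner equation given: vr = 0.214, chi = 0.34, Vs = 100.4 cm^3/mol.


ln(1 - vr) = ln(1 - 0.214) = -0.2408
Numerator = -((-0.2408) + 0.214 + 0.34 * 0.214^2) = 0.0112
Denominator = 100.4 * (0.214^(1/3) - 0.214/2) = 49.3107
nu = 0.0112 / 49.3107 = 2.2770e-04 mol/cm^3

2.2770e-04 mol/cm^3


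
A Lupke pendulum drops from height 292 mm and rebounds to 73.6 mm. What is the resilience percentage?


Resilience = h_rebound / h_drop * 100
= 73.6 / 292 * 100
= 25.2%

25.2%


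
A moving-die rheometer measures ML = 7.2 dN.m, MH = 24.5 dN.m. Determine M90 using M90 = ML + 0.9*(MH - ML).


M90 = ML + 0.9 * (MH - ML)
M90 = 7.2 + 0.9 * (24.5 - 7.2)
M90 = 7.2 + 0.9 * 17.3
M90 = 22.77 dN.m

22.77 dN.m


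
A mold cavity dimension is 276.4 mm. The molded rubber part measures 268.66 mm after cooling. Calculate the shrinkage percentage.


Shrinkage = (mold - part) / mold * 100
= (276.4 - 268.66) / 276.4 * 100
= 7.74 / 276.4 * 100
= 2.8%

2.8%


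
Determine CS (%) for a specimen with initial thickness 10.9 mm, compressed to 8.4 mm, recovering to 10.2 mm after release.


CS = (t0 - recovered) / (t0 - ts) * 100
= (10.9 - 10.2) / (10.9 - 8.4) * 100
= 0.7 / 2.5 * 100
= 28.0%

28.0%


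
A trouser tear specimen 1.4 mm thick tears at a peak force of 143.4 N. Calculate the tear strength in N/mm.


Tear strength = force / thickness
= 143.4 / 1.4
= 102.43 N/mm

102.43 N/mm


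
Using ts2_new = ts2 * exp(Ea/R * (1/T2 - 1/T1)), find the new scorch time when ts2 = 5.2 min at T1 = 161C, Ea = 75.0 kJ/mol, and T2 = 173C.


Convert temperatures: T1 = 161 + 273.15 = 434.15 K, T2 = 173 + 273.15 = 446.15 K
ts2_new = 5.2 * exp(75000 / 8.314 * (1/446.15 - 1/434.15))
1/T2 - 1/T1 = -6.1953e-05
ts2_new = 2.97 min

2.97 min


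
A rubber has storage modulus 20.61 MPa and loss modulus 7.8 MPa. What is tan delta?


tan delta = E'' / E'
= 7.8 / 20.61
= 0.3785

tan delta = 0.3785


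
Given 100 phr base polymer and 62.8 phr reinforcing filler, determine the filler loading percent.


Filler % = filler / (rubber + filler) * 100
= 62.8 / (100 + 62.8) * 100
= 62.8 / 162.8 * 100
= 38.57%

38.57%


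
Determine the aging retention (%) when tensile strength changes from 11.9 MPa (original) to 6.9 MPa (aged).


Retention = aged / original * 100
= 6.9 / 11.9 * 100
= 58.0%

58.0%


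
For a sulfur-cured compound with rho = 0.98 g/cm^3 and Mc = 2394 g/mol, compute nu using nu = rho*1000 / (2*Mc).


nu = rho * 1000 / (2 * Mc)
nu = 0.98 * 1000 / (2 * 2394)
nu = 980.0 / 4788
nu = 0.2047 mol/L

0.2047 mol/L


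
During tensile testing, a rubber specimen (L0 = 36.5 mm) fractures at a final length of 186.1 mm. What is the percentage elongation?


Elongation = (Lf - L0) / L0 * 100
= (186.1 - 36.5) / 36.5 * 100
= 149.6 / 36.5 * 100
= 409.9%

409.9%


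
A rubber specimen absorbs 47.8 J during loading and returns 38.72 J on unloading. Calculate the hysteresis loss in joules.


Hysteresis loss = loading - unloading
= 47.8 - 38.72
= 9.08 J

9.08 J


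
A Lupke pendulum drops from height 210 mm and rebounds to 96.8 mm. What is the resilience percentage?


Resilience = h_rebound / h_drop * 100
= 96.8 / 210 * 100
= 46.1%

46.1%


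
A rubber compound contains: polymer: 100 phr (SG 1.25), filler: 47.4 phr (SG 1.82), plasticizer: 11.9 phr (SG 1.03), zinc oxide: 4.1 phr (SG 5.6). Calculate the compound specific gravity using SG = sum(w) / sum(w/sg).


Sum of weights = 163.4
Volume contributions:
  polymer: 100/1.25 = 80.0000
  filler: 47.4/1.82 = 26.0440
  plasticizer: 11.9/1.03 = 11.5534
  zinc oxide: 4.1/5.6 = 0.7321
Sum of volumes = 118.3295
SG = 163.4 / 118.3295 = 1.381

SG = 1.381


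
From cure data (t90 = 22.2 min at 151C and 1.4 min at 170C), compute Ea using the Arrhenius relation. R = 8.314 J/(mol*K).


T1 = 424.15 K, T2 = 443.15 K
1/T1 - 1/T2 = 1.0108e-04
ln(t1/t2) = ln(22.2/1.4) = 2.7636
Ea = 8.314 * 2.7636 / 1.0108e-04 = 227302.9014 J/mol
Ea = 227.3 kJ/mol

227.3 kJ/mol


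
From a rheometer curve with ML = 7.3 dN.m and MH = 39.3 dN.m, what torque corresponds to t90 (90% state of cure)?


M90 = ML + 0.9 * (MH - ML)
M90 = 7.3 + 0.9 * (39.3 - 7.3)
M90 = 7.3 + 0.9 * 32.0
M90 = 36.1 dN.m

36.1 dN.m


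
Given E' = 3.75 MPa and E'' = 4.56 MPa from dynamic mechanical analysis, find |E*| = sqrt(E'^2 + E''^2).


|E*| = sqrt(E'^2 + E''^2)
= sqrt(3.75^2 + 4.56^2)
= sqrt(14.0625 + 20.7936)
= 5.904 MPa

5.904 MPa


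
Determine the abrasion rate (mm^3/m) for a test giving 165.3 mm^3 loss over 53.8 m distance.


Rate = volume_loss / distance
= 165.3 / 53.8
= 3.072 mm^3/m

3.072 mm^3/m


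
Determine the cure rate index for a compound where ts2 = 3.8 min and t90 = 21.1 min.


CRI = 100 / (t90 - ts2)
= 100 / (21.1 - 3.8)
= 100 / 17.3
= 5.78 min^-1

5.78 min^-1


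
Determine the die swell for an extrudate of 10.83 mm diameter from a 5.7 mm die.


Die swell ratio = D_extrudate / D_die
= 10.83 / 5.7
= 1.9

Die swell = 1.9


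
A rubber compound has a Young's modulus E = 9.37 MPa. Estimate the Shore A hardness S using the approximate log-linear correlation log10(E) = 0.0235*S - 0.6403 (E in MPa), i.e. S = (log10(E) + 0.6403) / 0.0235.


log10(E) = 0.0235*S - 0.6403  =>  S = (log10(E) + 0.6403) / 0.0235
log10(9.37) = 0.971740
S = (0.971740 + 0.6403) / 0.0235 = 1.612040 / 0.0235
S = 68.6

Shore A = 68.6


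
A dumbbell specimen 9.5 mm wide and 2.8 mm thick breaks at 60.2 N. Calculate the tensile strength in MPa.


Area = width * thickness = 9.5 * 2.8 = 26.6 mm^2
TS = force / area = 60.2 / 26.6 = 2.26 MPa

2.26 MPa


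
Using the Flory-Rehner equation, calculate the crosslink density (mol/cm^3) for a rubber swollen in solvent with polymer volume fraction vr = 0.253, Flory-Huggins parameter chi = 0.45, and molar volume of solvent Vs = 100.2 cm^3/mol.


ln(1 - vr) = ln(1 - 0.253) = -0.2917
Numerator = -((-0.2917) + 0.253 + 0.45 * 0.253^2) = 0.0099
Denominator = 100.2 * (0.253^(1/3) - 0.253/2) = 50.6982
nu = 0.0099 / 50.6982 = 1.9500e-04 mol/cm^3

1.9500e-04 mol/cm^3


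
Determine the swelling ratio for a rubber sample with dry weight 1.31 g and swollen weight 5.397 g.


Q = W_swollen / W_dry
Q = 5.397 / 1.31
Q = 4.12

Q = 4.12


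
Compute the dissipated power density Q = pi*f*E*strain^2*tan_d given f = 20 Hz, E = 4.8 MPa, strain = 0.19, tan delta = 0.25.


Q = pi * f * E * strain^2 * tan_d
= pi * 20 * 4.8 * 0.19^2 * 0.25
= pi * 20 * 4.8 * 0.0361 * 0.25
= 2.7219

Q = 2.7219


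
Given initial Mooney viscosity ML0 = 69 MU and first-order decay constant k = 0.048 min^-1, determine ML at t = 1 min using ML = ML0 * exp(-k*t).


ML = ML0 * exp(-k * t)
ML = 69 * exp(-0.048 * 1)
ML = 69 * 0.9531
ML = 65.77 MU

65.77 MU


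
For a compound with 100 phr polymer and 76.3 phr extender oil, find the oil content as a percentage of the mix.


Oil % = oil / (100 + oil) * 100
= 76.3 / (100 + 76.3) * 100
= 76.3 / 176.3 * 100
= 43.28%

43.28%


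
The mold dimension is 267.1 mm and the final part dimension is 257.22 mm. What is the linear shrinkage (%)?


Shrinkage = (mold - part) / mold * 100
= (267.1 - 257.22) / 267.1 * 100
= 9.88 / 267.1 * 100
= 3.7%

3.7%


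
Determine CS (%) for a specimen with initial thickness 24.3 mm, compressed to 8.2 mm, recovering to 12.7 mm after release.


CS = (t0 - recovered) / (t0 - ts) * 100
= (24.3 - 12.7) / (24.3 - 8.2) * 100
= 11.6 / 16.1 * 100
= 72.0%

72.0%


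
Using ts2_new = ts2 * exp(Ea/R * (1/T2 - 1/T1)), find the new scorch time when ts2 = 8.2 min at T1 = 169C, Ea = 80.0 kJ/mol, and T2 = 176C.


Convert temperatures: T1 = 169 + 273.15 = 442.15 K, T2 = 176 + 273.15 = 449.15 K
ts2_new = 8.2 * exp(80000 / 8.314 * (1/449.15 - 1/442.15))
1/T2 - 1/T1 = -3.5248e-05
ts2_new = 5.84 min

5.84 min


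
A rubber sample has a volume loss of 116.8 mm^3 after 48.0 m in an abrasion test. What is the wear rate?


Rate = volume_loss / distance
= 116.8 / 48.0
= 2.433 mm^3/m

2.433 mm^3/m


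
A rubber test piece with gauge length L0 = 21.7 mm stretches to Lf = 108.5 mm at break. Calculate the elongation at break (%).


Elongation = (Lf - L0) / L0 * 100
= (108.5 - 21.7) / 21.7 * 100
= 86.8 / 21.7 * 100
= 400.0%

400.0%


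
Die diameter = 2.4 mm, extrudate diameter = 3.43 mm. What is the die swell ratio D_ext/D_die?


Die swell ratio = D_extrudate / D_die
= 3.43 / 2.4
= 1.429

Die swell = 1.429


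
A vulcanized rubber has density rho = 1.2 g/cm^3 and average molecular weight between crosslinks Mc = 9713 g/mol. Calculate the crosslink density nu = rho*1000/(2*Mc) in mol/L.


nu = rho * 1000 / (2 * Mc)
nu = 1.2 * 1000 / (2 * 9713)
nu = 1200.0 / 19426
nu = 0.0618 mol/L

0.0618 mol/L


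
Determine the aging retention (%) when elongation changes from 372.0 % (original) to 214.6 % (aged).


Retention = aged / original * 100
= 214.6 / 372.0 * 100
= 57.7%

57.7%


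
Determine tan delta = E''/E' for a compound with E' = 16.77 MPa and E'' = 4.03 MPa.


tan delta = E'' / E'
= 4.03 / 16.77
= 0.2403

tan delta = 0.2403


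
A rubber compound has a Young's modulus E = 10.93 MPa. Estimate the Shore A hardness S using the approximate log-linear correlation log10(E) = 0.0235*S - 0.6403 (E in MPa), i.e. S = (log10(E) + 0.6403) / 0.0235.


log10(E) = 0.0235*S - 0.6403  =>  S = (log10(E) + 0.6403) / 0.0235
log10(10.93) = 1.038620
S = (1.038620 + 0.6403) / 0.0235 = 1.678920 / 0.0235
S = 71.4

Shore A = 71.4


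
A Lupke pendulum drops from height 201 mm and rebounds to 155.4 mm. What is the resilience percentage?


Resilience = h_rebound / h_drop * 100
= 155.4 / 201 * 100
= 77.3%

77.3%


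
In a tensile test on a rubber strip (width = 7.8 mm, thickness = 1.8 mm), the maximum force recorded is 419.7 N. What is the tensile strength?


Area = width * thickness = 7.8 * 1.8 = 14.04 mm^2
TS = force / area = 419.7 / 14.04 = 29.89 MPa

29.89 MPa


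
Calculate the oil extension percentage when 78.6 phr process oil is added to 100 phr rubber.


Oil % = oil / (100 + oil) * 100
= 78.6 / (100 + 78.6) * 100
= 78.6 / 178.6 * 100
= 44.01%

44.01%


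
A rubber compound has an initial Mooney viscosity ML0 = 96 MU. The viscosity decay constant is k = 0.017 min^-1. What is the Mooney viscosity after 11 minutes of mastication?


ML = ML0 * exp(-k * t)
ML = 96 * exp(-0.017 * 11)
ML = 96 * 0.8294
ML = 79.63 MU

79.63 MU


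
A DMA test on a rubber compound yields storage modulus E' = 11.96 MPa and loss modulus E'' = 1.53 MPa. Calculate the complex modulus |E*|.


|E*| = sqrt(E'^2 + E''^2)
= sqrt(11.96^2 + 1.53^2)
= sqrt(143.0416 + 2.3409)
= 12.057 MPa

12.057 MPa


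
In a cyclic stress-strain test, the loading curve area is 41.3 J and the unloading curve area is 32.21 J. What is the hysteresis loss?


Hysteresis loss = loading - unloading
= 41.3 - 32.21
= 9.09 J

9.09 J


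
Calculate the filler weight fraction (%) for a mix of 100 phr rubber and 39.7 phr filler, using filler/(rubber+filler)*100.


Filler % = filler / (rubber + filler) * 100
= 39.7 / (100 + 39.7) * 100
= 39.7 / 139.7 * 100
= 28.42%

28.42%


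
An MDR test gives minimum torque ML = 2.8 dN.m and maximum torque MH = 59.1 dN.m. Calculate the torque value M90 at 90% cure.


M90 = ML + 0.9 * (MH - ML)
M90 = 2.8 + 0.9 * (59.1 - 2.8)
M90 = 2.8 + 0.9 * 56.3
M90 = 53.47 dN.m

53.47 dN.m


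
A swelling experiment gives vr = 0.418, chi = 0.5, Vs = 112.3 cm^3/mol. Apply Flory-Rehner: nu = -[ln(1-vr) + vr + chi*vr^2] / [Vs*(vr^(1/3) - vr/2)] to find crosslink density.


ln(1 - vr) = ln(1 - 0.418) = -0.5413
Numerator = -((-0.5413) + 0.418 + 0.5 * 0.418^2) = 0.0359
Denominator = 112.3 * (0.418^(1/3) - 0.418/2) = 60.4956
nu = 0.0359 / 60.4956 = 5.9381e-04 mol/cm^3

5.9381e-04 mol/cm^3


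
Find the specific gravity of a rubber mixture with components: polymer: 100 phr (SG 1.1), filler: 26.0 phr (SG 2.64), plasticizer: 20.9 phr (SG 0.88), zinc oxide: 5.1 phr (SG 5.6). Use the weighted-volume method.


Sum of weights = 152.0
Volume contributions:
  polymer: 100/1.1 = 90.9091
  filler: 26.0/2.64 = 9.8485
  plasticizer: 20.9/0.88 = 23.7500
  zinc oxide: 5.1/5.6 = 0.9107
Sum of volumes = 125.4183
SG = 152.0 / 125.4183 = 1.212

SG = 1.212


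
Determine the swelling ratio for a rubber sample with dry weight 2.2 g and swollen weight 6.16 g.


Q = W_swollen / W_dry
Q = 6.16 / 2.2
Q = 2.8

Q = 2.8


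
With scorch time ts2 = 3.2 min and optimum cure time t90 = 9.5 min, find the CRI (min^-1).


CRI = 100 / (t90 - ts2)
= 100 / (9.5 - 3.2)
= 100 / 6.3
= 15.87 min^-1

15.87 min^-1


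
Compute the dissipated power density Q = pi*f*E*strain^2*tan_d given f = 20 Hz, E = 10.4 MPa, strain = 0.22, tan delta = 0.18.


Q = pi * f * E * strain^2 * tan_d
= pi * 20 * 10.4 * 0.22^2 * 0.18
= pi * 20 * 10.4 * 0.0484 * 0.18
= 5.6929

Q = 5.6929


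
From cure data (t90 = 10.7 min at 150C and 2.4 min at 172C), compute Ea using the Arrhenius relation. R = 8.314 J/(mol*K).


T1 = 423.15 K, T2 = 445.15 K
1/T1 - 1/T2 = 1.1679e-04
ln(t1/t2) = ln(10.7/2.4) = 1.4948
Ea = 8.314 * 1.4948 / 1.1679e-04 = 106405.4540 J/mol
Ea = 106.41 kJ/mol

106.41 kJ/mol


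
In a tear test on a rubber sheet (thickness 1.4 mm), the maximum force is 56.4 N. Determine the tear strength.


Tear strength = force / thickness
= 56.4 / 1.4
= 40.29 N/mm

40.29 N/mm


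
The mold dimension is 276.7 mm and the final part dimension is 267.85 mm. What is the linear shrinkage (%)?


Shrinkage = (mold - part) / mold * 100
= (276.7 - 267.85) / 276.7 * 100
= 8.85 / 276.7 * 100
= 3.2%

3.2%


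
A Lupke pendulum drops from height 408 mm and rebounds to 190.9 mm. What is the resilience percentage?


Resilience = h_rebound / h_drop * 100
= 190.9 / 408 * 100
= 46.8%

46.8%


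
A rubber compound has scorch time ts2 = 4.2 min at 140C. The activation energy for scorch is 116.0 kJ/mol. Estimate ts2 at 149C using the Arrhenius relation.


Convert temperatures: T1 = 140 + 273.15 = 413.15 K, T2 = 149 + 273.15 = 422.15 K
ts2_new = 4.2 * exp(116000 / 8.314 * (1/422.15 - 1/413.15))
1/T2 - 1/T1 = -5.1602e-05
ts2_new = 2.04 min

2.04 min


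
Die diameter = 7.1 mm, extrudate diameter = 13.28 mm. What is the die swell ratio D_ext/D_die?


Die swell ratio = D_extrudate / D_die
= 13.28 / 7.1
= 1.87

Die swell = 1.87


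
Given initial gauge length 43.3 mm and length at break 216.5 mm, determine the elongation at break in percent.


Elongation = (Lf - L0) / L0 * 100
= (216.5 - 43.3) / 43.3 * 100
= 173.2 / 43.3 * 100
= 400.0%

400.0%


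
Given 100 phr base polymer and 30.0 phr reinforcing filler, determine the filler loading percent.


Filler % = filler / (rubber + filler) * 100
= 30.0 / (100 + 30.0) * 100
= 30.0 / 130.0 * 100
= 23.08%

23.08%


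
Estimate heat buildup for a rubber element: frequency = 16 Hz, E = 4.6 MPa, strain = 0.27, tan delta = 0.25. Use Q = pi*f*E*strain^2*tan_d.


Q = pi * f * E * strain^2 * tan_d
= pi * 16 * 4.6 * 0.27^2 * 0.25
= pi * 16 * 4.6 * 0.0729 * 0.25
= 4.2140

Q = 4.2140


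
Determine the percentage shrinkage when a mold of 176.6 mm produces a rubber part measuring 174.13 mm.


Shrinkage = (mold - part) / mold * 100
= (176.6 - 174.13) / 176.6 * 100
= 2.47 / 176.6 * 100
= 1.4%

1.4%


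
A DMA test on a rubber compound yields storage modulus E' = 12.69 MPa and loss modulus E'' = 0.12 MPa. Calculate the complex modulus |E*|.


|E*| = sqrt(E'^2 + E''^2)
= sqrt(12.69^2 + 0.12^2)
= sqrt(161.0361 + 0.0144)
= 12.691 MPa

12.691 MPa


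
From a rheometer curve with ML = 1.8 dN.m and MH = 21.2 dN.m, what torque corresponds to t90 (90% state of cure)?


M90 = ML + 0.9 * (MH - ML)
M90 = 1.8 + 0.9 * (21.2 - 1.8)
M90 = 1.8 + 0.9 * 19.4
M90 = 19.26 dN.m

19.26 dN.m


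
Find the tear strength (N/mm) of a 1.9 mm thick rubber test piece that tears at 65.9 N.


Tear strength = force / thickness
= 65.9 / 1.9
= 34.68 N/mm

34.68 N/mm


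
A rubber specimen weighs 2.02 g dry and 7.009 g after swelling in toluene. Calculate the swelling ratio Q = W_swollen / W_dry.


Q = W_swollen / W_dry
Q = 7.009 / 2.02
Q = 3.47

Q = 3.47


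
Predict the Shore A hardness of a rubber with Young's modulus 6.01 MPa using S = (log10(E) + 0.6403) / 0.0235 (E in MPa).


log10(E) = 0.0235*S - 0.6403  =>  S = (log10(E) + 0.6403) / 0.0235
log10(6.01) = 0.778874
S = (0.778874 + 0.6403) / 0.0235 = 1.419174 / 0.0235
S = 60.4

Shore A = 60.4


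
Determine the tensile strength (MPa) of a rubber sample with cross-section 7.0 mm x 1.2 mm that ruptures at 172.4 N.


Area = width * thickness = 7.0 * 1.2 = 8.4 mm^2
TS = force / area = 172.4 / 8.4 = 20.52 MPa

20.52 MPa


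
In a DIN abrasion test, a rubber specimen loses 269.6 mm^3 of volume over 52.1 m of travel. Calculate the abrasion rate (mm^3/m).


Rate = volume_loss / distance
= 269.6 / 52.1
= 5.175 mm^3/m

5.175 mm^3/m


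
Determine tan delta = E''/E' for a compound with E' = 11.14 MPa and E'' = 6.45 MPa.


tan delta = E'' / E'
= 6.45 / 11.14
= 0.579

tan delta = 0.579


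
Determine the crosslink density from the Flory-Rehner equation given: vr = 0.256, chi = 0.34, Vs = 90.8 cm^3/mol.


ln(1 - vr) = ln(1 - 0.256) = -0.2957
Numerator = -((-0.2957) + 0.256 + 0.34 * 0.256^2) = 0.0174
Denominator = 90.8 * (0.256^(1/3) - 0.256/2) = 46.0320
nu = 0.0174 / 46.0320 = 3.7869e-04 mol/cm^3

3.7869e-04 mol/cm^3


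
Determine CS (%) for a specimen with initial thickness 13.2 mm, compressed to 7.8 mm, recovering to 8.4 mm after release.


CS = (t0 - recovered) / (t0 - ts) * 100
= (13.2 - 8.4) / (13.2 - 7.8) * 100
= 4.8 / 5.4 * 100
= 88.9%

88.9%


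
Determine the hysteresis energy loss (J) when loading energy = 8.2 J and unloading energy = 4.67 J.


Hysteresis loss = loading - unloading
= 8.2 - 4.67
= 3.53 J

3.53 J


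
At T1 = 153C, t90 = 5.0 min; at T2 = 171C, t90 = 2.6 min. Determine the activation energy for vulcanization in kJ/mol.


T1 = 426.15 K, T2 = 444.15 K
1/T1 - 1/T2 = 9.5100e-05
ln(t1/t2) = ln(5.0/2.6) = 0.6539
Ea = 8.314 * 0.6539 / 9.5100e-05 = 57168.7360 J/mol
Ea = 57.17 kJ/mol

57.17 kJ/mol


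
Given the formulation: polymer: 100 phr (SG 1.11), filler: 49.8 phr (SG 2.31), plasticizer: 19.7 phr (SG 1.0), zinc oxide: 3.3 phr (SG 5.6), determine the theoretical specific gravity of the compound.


Sum of weights = 172.8
Volume contributions:
  polymer: 100/1.11 = 90.0901
  filler: 49.8/2.31 = 21.5584
  plasticizer: 19.7/1.0 = 19.7000
  zinc oxide: 3.3/5.6 = 0.5893
Sum of volumes = 131.9378
SG = 172.8 / 131.9378 = 1.31

SG = 1.31


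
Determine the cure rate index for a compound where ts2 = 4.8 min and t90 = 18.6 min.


CRI = 100 / (t90 - ts2)
= 100 / (18.6 - 4.8)
= 100 / 13.8
= 7.25 min^-1

7.25 min^-1


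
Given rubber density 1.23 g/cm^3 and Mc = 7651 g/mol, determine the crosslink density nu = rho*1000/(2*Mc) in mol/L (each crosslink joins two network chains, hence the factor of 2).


nu = rho * 1000 / (2 * Mc)
nu = 1.23 * 1000 / (2 * 7651)
nu = 1230.0 / 15302
nu = 0.0804 mol/L

0.0804 mol/L


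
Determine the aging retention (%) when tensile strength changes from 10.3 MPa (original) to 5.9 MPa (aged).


Retention = aged / original * 100
= 5.9 / 10.3 * 100
= 57.3%

57.3%


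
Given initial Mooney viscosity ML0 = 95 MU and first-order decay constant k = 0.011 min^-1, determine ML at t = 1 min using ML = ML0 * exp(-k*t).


ML = ML0 * exp(-k * t)
ML = 95 * exp(-0.011 * 1)
ML = 95 * 0.9891
ML = 93.96 MU

93.96 MU


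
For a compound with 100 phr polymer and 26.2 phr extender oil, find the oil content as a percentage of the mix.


Oil % = oil / (100 + oil) * 100
= 26.2 / (100 + 26.2) * 100
= 26.2 / 126.2 * 100
= 20.76%

20.76%


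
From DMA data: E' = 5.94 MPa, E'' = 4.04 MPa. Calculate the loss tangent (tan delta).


tan delta = E'' / E'
= 4.04 / 5.94
= 0.6801

tan delta = 0.6801


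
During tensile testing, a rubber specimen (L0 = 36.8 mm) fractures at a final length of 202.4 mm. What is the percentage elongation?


Elongation = (Lf - L0) / L0 * 100
= (202.4 - 36.8) / 36.8 * 100
= 165.6 / 36.8 * 100
= 450.0%

450.0%


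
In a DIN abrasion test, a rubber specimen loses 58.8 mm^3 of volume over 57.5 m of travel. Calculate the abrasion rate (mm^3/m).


Rate = volume_loss / distance
= 58.8 / 57.5
= 1.023 mm^3/m

1.023 mm^3/m


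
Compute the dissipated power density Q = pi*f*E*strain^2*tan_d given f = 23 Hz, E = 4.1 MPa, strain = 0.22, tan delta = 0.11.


Q = pi * f * E * strain^2 * tan_d
= pi * 23 * 4.1 * 0.22^2 * 0.11
= pi * 23 * 4.1 * 0.0484 * 0.11
= 1.5772

Q = 1.5772


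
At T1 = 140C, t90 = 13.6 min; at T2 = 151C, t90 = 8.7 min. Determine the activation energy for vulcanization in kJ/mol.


T1 = 413.15 K, T2 = 424.15 K
1/T1 - 1/T2 = 6.2772e-05
ln(t1/t2) = ln(13.6/8.7) = 0.4467
Ea = 8.314 * 0.4467 / 6.2772e-05 = 59170.6012 J/mol
Ea = 59.17 kJ/mol

59.17 kJ/mol


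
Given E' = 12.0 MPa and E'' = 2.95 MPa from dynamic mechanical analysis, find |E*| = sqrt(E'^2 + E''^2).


|E*| = sqrt(E'^2 + E''^2)
= sqrt(12.0^2 + 2.95^2)
= sqrt(144.0000 + 8.7025)
= 12.357 MPa

12.357 MPa


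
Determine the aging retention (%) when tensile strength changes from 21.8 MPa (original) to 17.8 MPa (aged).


Retention = aged / original * 100
= 17.8 / 21.8 * 100
= 81.7%

81.7%


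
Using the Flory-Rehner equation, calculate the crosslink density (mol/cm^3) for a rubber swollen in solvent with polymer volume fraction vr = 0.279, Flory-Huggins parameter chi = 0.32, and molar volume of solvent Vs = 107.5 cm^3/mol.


ln(1 - vr) = ln(1 - 0.279) = -0.3271
Numerator = -((-0.3271) + 0.279 + 0.32 * 0.279^2) = 0.0232
Denominator = 107.5 * (0.279^(1/3) - 0.279/2) = 55.2479
nu = 0.0232 / 55.2479 = 4.2005e-04 mol/cm^3

4.2005e-04 mol/cm^3


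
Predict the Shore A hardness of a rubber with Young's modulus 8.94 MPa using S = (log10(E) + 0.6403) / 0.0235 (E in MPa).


log10(E) = 0.0235*S - 0.6403  =>  S = (log10(E) + 0.6403) / 0.0235
log10(8.94) = 0.951338
S = (0.951338 + 0.6403) / 0.0235 = 1.591638 / 0.0235
S = 67.7

Shore A = 67.7


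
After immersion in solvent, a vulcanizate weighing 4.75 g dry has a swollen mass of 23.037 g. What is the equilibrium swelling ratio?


Q = W_swollen / W_dry
Q = 23.037 / 4.75
Q = 4.85

Q = 4.85


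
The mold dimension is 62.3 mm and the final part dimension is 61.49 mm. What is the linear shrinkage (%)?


Shrinkage = (mold - part) / mold * 100
= (62.3 - 61.49) / 62.3 * 100
= 0.81 / 62.3 * 100
= 1.3%

1.3%


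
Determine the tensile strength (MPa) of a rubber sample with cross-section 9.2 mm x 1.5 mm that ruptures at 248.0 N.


Area = width * thickness = 9.2 * 1.5 = 13.8 mm^2
TS = force / area = 248.0 / 13.8 = 17.97 MPa

17.97 MPa


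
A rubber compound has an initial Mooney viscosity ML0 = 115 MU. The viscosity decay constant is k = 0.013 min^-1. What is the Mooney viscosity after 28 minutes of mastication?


ML = ML0 * exp(-k * t)
ML = 115 * exp(-0.013 * 28)
ML = 115 * 0.6949
ML = 79.91 MU

79.91 MU


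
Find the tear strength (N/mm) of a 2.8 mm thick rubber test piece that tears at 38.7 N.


Tear strength = force / thickness
= 38.7 / 2.8
= 13.82 N/mm

13.82 N/mm


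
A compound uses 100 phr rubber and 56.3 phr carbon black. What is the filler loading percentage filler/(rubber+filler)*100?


Filler % = filler / (rubber + filler) * 100
= 56.3 / (100 + 56.3) * 100
= 56.3 / 156.3 * 100
= 36.02%

36.02%


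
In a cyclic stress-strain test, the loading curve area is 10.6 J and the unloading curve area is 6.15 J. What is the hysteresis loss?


Hysteresis loss = loading - unloading
= 10.6 - 6.15
= 4.45 J

4.45 J


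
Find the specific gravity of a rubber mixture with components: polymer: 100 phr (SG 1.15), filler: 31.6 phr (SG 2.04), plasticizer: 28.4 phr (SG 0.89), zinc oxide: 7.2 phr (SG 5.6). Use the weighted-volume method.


Sum of weights = 167.2
Volume contributions:
  polymer: 100/1.15 = 86.9565
  filler: 31.6/2.04 = 15.4902
  plasticizer: 28.4/0.89 = 31.9101
  zinc oxide: 7.2/5.6 = 1.2857
Sum of volumes = 135.6425
SG = 167.2 / 135.6425 = 1.233

SG = 1.233
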